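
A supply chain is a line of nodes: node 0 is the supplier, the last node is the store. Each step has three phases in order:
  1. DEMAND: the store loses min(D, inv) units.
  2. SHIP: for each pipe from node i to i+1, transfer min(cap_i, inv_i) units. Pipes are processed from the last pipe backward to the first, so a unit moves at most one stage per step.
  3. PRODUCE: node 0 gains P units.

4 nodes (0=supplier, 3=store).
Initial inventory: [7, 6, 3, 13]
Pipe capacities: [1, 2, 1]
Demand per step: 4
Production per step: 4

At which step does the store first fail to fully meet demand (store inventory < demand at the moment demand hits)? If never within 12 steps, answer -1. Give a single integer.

Step 1: demand=4,sold=4 ship[2->3]=1 ship[1->2]=2 ship[0->1]=1 prod=4 -> [10 5 4 10]
Step 2: demand=4,sold=4 ship[2->3]=1 ship[1->2]=2 ship[0->1]=1 prod=4 -> [13 4 5 7]
Step 3: demand=4,sold=4 ship[2->3]=1 ship[1->2]=2 ship[0->1]=1 prod=4 -> [16 3 6 4]
Step 4: demand=4,sold=4 ship[2->3]=1 ship[1->2]=2 ship[0->1]=1 prod=4 -> [19 2 7 1]
Step 5: demand=4,sold=1 ship[2->3]=1 ship[1->2]=2 ship[0->1]=1 prod=4 -> [22 1 8 1]
Step 6: demand=4,sold=1 ship[2->3]=1 ship[1->2]=1 ship[0->1]=1 prod=4 -> [25 1 8 1]
Step 7: demand=4,sold=1 ship[2->3]=1 ship[1->2]=1 ship[0->1]=1 prod=4 -> [28 1 8 1]
Step 8: demand=4,sold=1 ship[2->3]=1 ship[1->2]=1 ship[0->1]=1 prod=4 -> [31 1 8 1]
Step 9: demand=4,sold=1 ship[2->3]=1 ship[1->2]=1 ship[0->1]=1 prod=4 -> [34 1 8 1]
Step 10: demand=4,sold=1 ship[2->3]=1 ship[1->2]=1 ship[0->1]=1 prod=4 -> [37 1 8 1]
Step 11: demand=4,sold=1 ship[2->3]=1 ship[1->2]=1 ship[0->1]=1 prod=4 -> [40 1 8 1]
Step 12: demand=4,sold=1 ship[2->3]=1 ship[1->2]=1 ship[0->1]=1 prod=4 -> [43 1 8 1]
First stockout at step 5

5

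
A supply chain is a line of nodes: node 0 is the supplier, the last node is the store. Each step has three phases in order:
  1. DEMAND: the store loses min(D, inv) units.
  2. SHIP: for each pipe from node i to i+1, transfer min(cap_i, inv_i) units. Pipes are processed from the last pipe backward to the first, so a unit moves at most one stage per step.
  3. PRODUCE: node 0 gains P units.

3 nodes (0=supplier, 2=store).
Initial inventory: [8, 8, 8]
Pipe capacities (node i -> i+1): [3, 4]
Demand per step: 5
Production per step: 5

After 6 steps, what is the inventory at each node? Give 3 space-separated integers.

Step 1: demand=5,sold=5 ship[1->2]=4 ship[0->1]=3 prod=5 -> inv=[10 7 7]
Step 2: demand=5,sold=5 ship[1->2]=4 ship[0->1]=3 prod=5 -> inv=[12 6 6]
Step 3: demand=5,sold=5 ship[1->2]=4 ship[0->1]=3 prod=5 -> inv=[14 5 5]
Step 4: demand=5,sold=5 ship[1->2]=4 ship[0->1]=3 prod=5 -> inv=[16 4 4]
Step 5: demand=5,sold=4 ship[1->2]=4 ship[0->1]=3 prod=5 -> inv=[18 3 4]
Step 6: demand=5,sold=4 ship[1->2]=3 ship[0->1]=3 prod=5 -> inv=[20 3 3]

20 3 3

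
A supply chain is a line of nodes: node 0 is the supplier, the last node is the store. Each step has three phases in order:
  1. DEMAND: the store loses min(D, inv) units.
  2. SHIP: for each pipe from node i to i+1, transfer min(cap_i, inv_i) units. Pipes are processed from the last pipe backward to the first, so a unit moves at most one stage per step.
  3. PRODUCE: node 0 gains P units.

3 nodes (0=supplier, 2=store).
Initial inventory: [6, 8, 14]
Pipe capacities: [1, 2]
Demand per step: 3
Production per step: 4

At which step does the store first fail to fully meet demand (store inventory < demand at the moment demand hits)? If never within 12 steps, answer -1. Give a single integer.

Step 1: demand=3,sold=3 ship[1->2]=2 ship[0->1]=1 prod=4 -> [9 7 13]
Step 2: demand=3,sold=3 ship[1->2]=2 ship[0->1]=1 prod=4 -> [12 6 12]
Step 3: demand=3,sold=3 ship[1->2]=2 ship[0->1]=1 prod=4 -> [15 5 11]
Step 4: demand=3,sold=3 ship[1->2]=2 ship[0->1]=1 prod=4 -> [18 4 10]
Step 5: demand=3,sold=3 ship[1->2]=2 ship[0->1]=1 prod=4 -> [21 3 9]
Step 6: demand=3,sold=3 ship[1->2]=2 ship[0->1]=1 prod=4 -> [24 2 8]
Step 7: demand=3,sold=3 ship[1->2]=2 ship[0->1]=1 prod=4 -> [27 1 7]
Step 8: demand=3,sold=3 ship[1->2]=1 ship[0->1]=1 prod=4 -> [30 1 5]
Step 9: demand=3,sold=3 ship[1->2]=1 ship[0->1]=1 prod=4 -> [33 1 3]
Step 10: demand=3,sold=3 ship[1->2]=1 ship[0->1]=1 prod=4 -> [36 1 1]
Step 11: demand=3,sold=1 ship[1->2]=1 ship[0->1]=1 prod=4 -> [39 1 1]
Step 12: demand=3,sold=1 ship[1->2]=1 ship[0->1]=1 prod=4 -> [42 1 1]
First stockout at step 11

11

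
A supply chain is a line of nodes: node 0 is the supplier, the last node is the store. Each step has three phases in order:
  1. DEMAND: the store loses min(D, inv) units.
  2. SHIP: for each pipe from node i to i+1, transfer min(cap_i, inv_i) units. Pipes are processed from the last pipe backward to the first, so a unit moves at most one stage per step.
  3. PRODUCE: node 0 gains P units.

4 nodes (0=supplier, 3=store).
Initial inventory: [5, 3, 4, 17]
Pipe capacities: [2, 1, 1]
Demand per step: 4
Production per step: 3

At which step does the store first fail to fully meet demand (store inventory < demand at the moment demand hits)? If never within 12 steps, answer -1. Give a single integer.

Step 1: demand=4,sold=4 ship[2->3]=1 ship[1->2]=1 ship[0->1]=2 prod=3 -> [6 4 4 14]
Step 2: demand=4,sold=4 ship[2->3]=1 ship[1->2]=1 ship[0->1]=2 prod=3 -> [7 5 4 11]
Step 3: demand=4,sold=4 ship[2->3]=1 ship[1->2]=1 ship[0->1]=2 prod=3 -> [8 6 4 8]
Step 4: demand=4,sold=4 ship[2->3]=1 ship[1->2]=1 ship[0->1]=2 prod=3 -> [9 7 4 5]
Step 5: demand=4,sold=4 ship[2->3]=1 ship[1->2]=1 ship[0->1]=2 prod=3 -> [10 8 4 2]
Step 6: demand=4,sold=2 ship[2->3]=1 ship[1->2]=1 ship[0->1]=2 prod=3 -> [11 9 4 1]
Step 7: demand=4,sold=1 ship[2->3]=1 ship[1->2]=1 ship[0->1]=2 prod=3 -> [12 10 4 1]
Step 8: demand=4,sold=1 ship[2->3]=1 ship[1->2]=1 ship[0->1]=2 prod=3 -> [13 11 4 1]
Step 9: demand=4,sold=1 ship[2->3]=1 ship[1->2]=1 ship[0->1]=2 prod=3 -> [14 12 4 1]
Step 10: demand=4,sold=1 ship[2->3]=1 ship[1->2]=1 ship[0->1]=2 prod=3 -> [15 13 4 1]
Step 11: demand=4,sold=1 ship[2->3]=1 ship[1->2]=1 ship[0->1]=2 prod=3 -> [16 14 4 1]
Step 12: demand=4,sold=1 ship[2->3]=1 ship[1->2]=1 ship[0->1]=2 prod=3 -> [17 15 4 1]
First stockout at step 6

6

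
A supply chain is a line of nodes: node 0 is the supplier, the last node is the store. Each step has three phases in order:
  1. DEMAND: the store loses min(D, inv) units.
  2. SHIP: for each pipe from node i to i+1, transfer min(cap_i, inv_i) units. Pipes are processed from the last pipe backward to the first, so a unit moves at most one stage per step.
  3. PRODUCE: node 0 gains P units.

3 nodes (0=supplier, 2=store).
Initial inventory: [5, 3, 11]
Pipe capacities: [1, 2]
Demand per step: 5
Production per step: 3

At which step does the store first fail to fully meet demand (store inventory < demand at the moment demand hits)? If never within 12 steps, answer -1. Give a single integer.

Step 1: demand=5,sold=5 ship[1->2]=2 ship[0->1]=1 prod=3 -> [7 2 8]
Step 2: demand=5,sold=5 ship[1->2]=2 ship[0->1]=1 prod=3 -> [9 1 5]
Step 3: demand=5,sold=5 ship[1->2]=1 ship[0->1]=1 prod=3 -> [11 1 1]
Step 4: demand=5,sold=1 ship[1->2]=1 ship[0->1]=1 prod=3 -> [13 1 1]
Step 5: demand=5,sold=1 ship[1->2]=1 ship[0->1]=1 prod=3 -> [15 1 1]
Step 6: demand=5,sold=1 ship[1->2]=1 ship[0->1]=1 prod=3 -> [17 1 1]
Step 7: demand=5,sold=1 ship[1->2]=1 ship[0->1]=1 prod=3 -> [19 1 1]
Step 8: demand=5,sold=1 ship[1->2]=1 ship[0->1]=1 prod=3 -> [21 1 1]
Step 9: demand=5,sold=1 ship[1->2]=1 ship[0->1]=1 prod=3 -> [23 1 1]
Step 10: demand=5,sold=1 ship[1->2]=1 ship[0->1]=1 prod=3 -> [25 1 1]
Step 11: demand=5,sold=1 ship[1->2]=1 ship[0->1]=1 prod=3 -> [27 1 1]
Step 12: demand=5,sold=1 ship[1->2]=1 ship[0->1]=1 prod=3 -> [29 1 1]
First stockout at step 4

4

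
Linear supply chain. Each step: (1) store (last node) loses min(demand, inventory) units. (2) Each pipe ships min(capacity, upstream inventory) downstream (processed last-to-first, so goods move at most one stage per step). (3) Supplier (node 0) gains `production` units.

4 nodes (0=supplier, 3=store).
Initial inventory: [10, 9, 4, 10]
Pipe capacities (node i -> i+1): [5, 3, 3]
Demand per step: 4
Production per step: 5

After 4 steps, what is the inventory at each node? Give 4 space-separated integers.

Step 1: demand=4,sold=4 ship[2->3]=3 ship[1->2]=3 ship[0->1]=5 prod=5 -> inv=[10 11 4 9]
Step 2: demand=4,sold=4 ship[2->3]=3 ship[1->2]=3 ship[0->1]=5 prod=5 -> inv=[10 13 4 8]
Step 3: demand=4,sold=4 ship[2->3]=3 ship[1->2]=3 ship[0->1]=5 prod=5 -> inv=[10 15 4 7]
Step 4: demand=4,sold=4 ship[2->3]=3 ship[1->2]=3 ship[0->1]=5 prod=5 -> inv=[10 17 4 6]

10 17 4 6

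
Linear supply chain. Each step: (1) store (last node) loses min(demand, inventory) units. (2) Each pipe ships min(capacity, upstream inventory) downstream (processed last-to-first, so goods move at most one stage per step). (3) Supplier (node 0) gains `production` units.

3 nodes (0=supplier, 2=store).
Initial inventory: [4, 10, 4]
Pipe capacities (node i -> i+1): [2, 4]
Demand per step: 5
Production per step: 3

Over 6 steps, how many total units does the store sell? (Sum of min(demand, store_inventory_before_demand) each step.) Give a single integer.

Step 1: sold=4 (running total=4) -> [5 8 4]
Step 2: sold=4 (running total=8) -> [6 6 4]
Step 3: sold=4 (running total=12) -> [7 4 4]
Step 4: sold=4 (running total=16) -> [8 2 4]
Step 5: sold=4 (running total=20) -> [9 2 2]
Step 6: sold=2 (running total=22) -> [10 2 2]

Answer: 22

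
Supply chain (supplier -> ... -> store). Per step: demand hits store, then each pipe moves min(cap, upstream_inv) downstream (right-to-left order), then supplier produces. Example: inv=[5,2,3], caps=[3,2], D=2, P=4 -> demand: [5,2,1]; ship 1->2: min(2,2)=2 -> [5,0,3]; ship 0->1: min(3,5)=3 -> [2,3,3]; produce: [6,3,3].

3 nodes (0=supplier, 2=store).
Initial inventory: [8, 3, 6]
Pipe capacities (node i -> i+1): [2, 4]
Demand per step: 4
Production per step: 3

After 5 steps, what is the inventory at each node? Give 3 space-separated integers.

Step 1: demand=4,sold=4 ship[1->2]=3 ship[0->1]=2 prod=3 -> inv=[9 2 5]
Step 2: demand=4,sold=4 ship[1->2]=2 ship[0->1]=2 prod=3 -> inv=[10 2 3]
Step 3: demand=4,sold=3 ship[1->2]=2 ship[0->1]=2 prod=3 -> inv=[11 2 2]
Step 4: demand=4,sold=2 ship[1->2]=2 ship[0->1]=2 prod=3 -> inv=[12 2 2]
Step 5: demand=4,sold=2 ship[1->2]=2 ship[0->1]=2 prod=3 -> inv=[13 2 2]

13 2 2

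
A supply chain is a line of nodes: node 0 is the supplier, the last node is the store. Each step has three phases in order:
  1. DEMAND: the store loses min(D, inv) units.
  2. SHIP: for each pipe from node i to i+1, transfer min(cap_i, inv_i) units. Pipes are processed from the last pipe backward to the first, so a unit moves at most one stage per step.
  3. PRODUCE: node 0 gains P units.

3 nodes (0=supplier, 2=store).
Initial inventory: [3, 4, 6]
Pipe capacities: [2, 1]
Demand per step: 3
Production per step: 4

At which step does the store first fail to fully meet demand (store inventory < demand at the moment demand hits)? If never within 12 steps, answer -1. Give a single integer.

Step 1: demand=3,sold=3 ship[1->2]=1 ship[0->1]=2 prod=4 -> [5 5 4]
Step 2: demand=3,sold=3 ship[1->2]=1 ship[0->1]=2 prod=4 -> [7 6 2]
Step 3: demand=3,sold=2 ship[1->2]=1 ship[0->1]=2 prod=4 -> [9 7 1]
Step 4: demand=3,sold=1 ship[1->2]=1 ship[0->1]=2 prod=4 -> [11 8 1]
Step 5: demand=3,sold=1 ship[1->2]=1 ship[0->1]=2 prod=4 -> [13 9 1]
Step 6: demand=3,sold=1 ship[1->2]=1 ship[0->1]=2 prod=4 -> [15 10 1]
Step 7: demand=3,sold=1 ship[1->2]=1 ship[0->1]=2 prod=4 -> [17 11 1]
Step 8: demand=3,sold=1 ship[1->2]=1 ship[0->1]=2 prod=4 -> [19 12 1]
Step 9: demand=3,sold=1 ship[1->2]=1 ship[0->1]=2 prod=4 -> [21 13 1]
Step 10: demand=3,sold=1 ship[1->2]=1 ship[0->1]=2 prod=4 -> [23 14 1]
Step 11: demand=3,sold=1 ship[1->2]=1 ship[0->1]=2 prod=4 -> [25 15 1]
Step 12: demand=3,sold=1 ship[1->2]=1 ship[0->1]=2 prod=4 -> [27 16 1]
First stockout at step 3

3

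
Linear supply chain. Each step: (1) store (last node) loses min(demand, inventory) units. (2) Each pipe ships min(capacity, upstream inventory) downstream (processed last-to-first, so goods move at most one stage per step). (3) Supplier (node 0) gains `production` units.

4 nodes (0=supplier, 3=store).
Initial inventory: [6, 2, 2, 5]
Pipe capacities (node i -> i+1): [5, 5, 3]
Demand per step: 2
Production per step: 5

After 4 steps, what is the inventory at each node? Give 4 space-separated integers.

Step 1: demand=2,sold=2 ship[2->3]=2 ship[1->2]=2 ship[0->1]=5 prod=5 -> inv=[6 5 2 5]
Step 2: demand=2,sold=2 ship[2->3]=2 ship[1->2]=5 ship[0->1]=5 prod=5 -> inv=[6 5 5 5]
Step 3: demand=2,sold=2 ship[2->3]=3 ship[1->2]=5 ship[0->1]=5 prod=5 -> inv=[6 5 7 6]
Step 4: demand=2,sold=2 ship[2->3]=3 ship[1->2]=5 ship[0->1]=5 prod=5 -> inv=[6 5 9 7]

6 5 9 7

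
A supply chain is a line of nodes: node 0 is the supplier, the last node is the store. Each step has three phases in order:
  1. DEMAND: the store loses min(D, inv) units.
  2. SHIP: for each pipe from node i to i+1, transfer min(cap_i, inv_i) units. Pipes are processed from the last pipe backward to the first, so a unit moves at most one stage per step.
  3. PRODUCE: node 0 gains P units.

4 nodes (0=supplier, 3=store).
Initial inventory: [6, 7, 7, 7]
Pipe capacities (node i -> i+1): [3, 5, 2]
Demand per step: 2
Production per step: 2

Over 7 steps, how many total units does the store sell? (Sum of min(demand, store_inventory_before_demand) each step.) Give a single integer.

Answer: 14

Derivation:
Step 1: sold=2 (running total=2) -> [5 5 10 7]
Step 2: sold=2 (running total=4) -> [4 3 13 7]
Step 3: sold=2 (running total=6) -> [3 3 14 7]
Step 4: sold=2 (running total=8) -> [2 3 15 7]
Step 5: sold=2 (running total=10) -> [2 2 16 7]
Step 6: sold=2 (running total=12) -> [2 2 16 7]
Step 7: sold=2 (running total=14) -> [2 2 16 7]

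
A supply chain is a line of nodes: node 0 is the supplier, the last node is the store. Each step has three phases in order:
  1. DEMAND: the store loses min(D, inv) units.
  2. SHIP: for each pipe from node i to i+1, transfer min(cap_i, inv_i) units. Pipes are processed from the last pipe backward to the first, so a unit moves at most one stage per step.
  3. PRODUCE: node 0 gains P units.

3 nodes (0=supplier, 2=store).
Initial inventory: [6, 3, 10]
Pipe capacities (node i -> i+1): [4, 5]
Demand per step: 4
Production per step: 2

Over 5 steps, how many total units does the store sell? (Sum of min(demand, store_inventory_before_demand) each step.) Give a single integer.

Answer: 20

Derivation:
Step 1: sold=4 (running total=4) -> [4 4 9]
Step 2: sold=4 (running total=8) -> [2 4 9]
Step 3: sold=4 (running total=12) -> [2 2 9]
Step 4: sold=4 (running total=16) -> [2 2 7]
Step 5: sold=4 (running total=20) -> [2 2 5]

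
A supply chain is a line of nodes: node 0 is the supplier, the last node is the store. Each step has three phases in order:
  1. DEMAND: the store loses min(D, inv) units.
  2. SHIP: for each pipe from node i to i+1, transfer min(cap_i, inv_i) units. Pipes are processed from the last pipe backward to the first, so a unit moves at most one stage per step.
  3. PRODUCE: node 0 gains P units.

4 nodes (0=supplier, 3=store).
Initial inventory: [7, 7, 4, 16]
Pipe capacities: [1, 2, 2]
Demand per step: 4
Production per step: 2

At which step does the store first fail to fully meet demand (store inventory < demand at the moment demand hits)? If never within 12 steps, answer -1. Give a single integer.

Step 1: demand=4,sold=4 ship[2->3]=2 ship[1->2]=2 ship[0->1]=1 prod=2 -> [8 6 4 14]
Step 2: demand=4,sold=4 ship[2->3]=2 ship[1->2]=2 ship[0->1]=1 prod=2 -> [9 5 4 12]
Step 3: demand=4,sold=4 ship[2->3]=2 ship[1->2]=2 ship[0->1]=1 prod=2 -> [10 4 4 10]
Step 4: demand=4,sold=4 ship[2->3]=2 ship[1->2]=2 ship[0->1]=1 prod=2 -> [11 3 4 8]
Step 5: demand=4,sold=4 ship[2->3]=2 ship[1->2]=2 ship[0->1]=1 prod=2 -> [12 2 4 6]
Step 6: demand=4,sold=4 ship[2->3]=2 ship[1->2]=2 ship[0->1]=1 prod=2 -> [13 1 4 4]
Step 7: demand=4,sold=4 ship[2->3]=2 ship[1->2]=1 ship[0->1]=1 prod=2 -> [14 1 3 2]
Step 8: demand=4,sold=2 ship[2->3]=2 ship[1->2]=1 ship[0->1]=1 prod=2 -> [15 1 2 2]
Step 9: demand=4,sold=2 ship[2->3]=2 ship[1->2]=1 ship[0->1]=1 prod=2 -> [16 1 1 2]
Step 10: demand=4,sold=2 ship[2->3]=1 ship[1->2]=1 ship[0->1]=1 prod=2 -> [17 1 1 1]
Step 11: demand=4,sold=1 ship[2->3]=1 ship[1->2]=1 ship[0->1]=1 prod=2 -> [18 1 1 1]
Step 12: demand=4,sold=1 ship[2->3]=1 ship[1->2]=1 ship[0->1]=1 prod=2 -> [19 1 1 1]
First stockout at step 8

8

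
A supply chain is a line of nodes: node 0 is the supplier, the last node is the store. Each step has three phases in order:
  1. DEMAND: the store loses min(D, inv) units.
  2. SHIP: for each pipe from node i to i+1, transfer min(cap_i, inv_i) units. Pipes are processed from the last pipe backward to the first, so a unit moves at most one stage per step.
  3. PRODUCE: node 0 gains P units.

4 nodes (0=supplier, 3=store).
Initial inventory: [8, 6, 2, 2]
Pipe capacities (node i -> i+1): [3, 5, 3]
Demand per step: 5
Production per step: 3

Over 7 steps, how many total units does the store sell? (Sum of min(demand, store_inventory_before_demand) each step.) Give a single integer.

Step 1: sold=2 (running total=2) -> [8 4 5 2]
Step 2: sold=2 (running total=4) -> [8 3 6 3]
Step 3: sold=3 (running total=7) -> [8 3 6 3]
Step 4: sold=3 (running total=10) -> [8 3 6 3]
Step 5: sold=3 (running total=13) -> [8 3 6 3]
Step 6: sold=3 (running total=16) -> [8 3 6 3]
Step 7: sold=3 (running total=19) -> [8 3 6 3]

Answer: 19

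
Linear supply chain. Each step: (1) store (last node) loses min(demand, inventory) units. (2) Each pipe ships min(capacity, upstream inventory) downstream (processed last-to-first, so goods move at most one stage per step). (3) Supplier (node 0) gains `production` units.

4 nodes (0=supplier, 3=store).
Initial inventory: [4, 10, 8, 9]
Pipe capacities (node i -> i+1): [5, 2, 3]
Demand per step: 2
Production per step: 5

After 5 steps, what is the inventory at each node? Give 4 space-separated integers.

Step 1: demand=2,sold=2 ship[2->3]=3 ship[1->2]=2 ship[0->1]=4 prod=5 -> inv=[5 12 7 10]
Step 2: demand=2,sold=2 ship[2->3]=3 ship[1->2]=2 ship[0->1]=5 prod=5 -> inv=[5 15 6 11]
Step 3: demand=2,sold=2 ship[2->3]=3 ship[1->2]=2 ship[0->1]=5 prod=5 -> inv=[5 18 5 12]
Step 4: demand=2,sold=2 ship[2->3]=3 ship[1->2]=2 ship[0->1]=5 prod=5 -> inv=[5 21 4 13]
Step 5: demand=2,sold=2 ship[2->3]=3 ship[1->2]=2 ship[0->1]=5 prod=5 -> inv=[5 24 3 14]

5 24 3 14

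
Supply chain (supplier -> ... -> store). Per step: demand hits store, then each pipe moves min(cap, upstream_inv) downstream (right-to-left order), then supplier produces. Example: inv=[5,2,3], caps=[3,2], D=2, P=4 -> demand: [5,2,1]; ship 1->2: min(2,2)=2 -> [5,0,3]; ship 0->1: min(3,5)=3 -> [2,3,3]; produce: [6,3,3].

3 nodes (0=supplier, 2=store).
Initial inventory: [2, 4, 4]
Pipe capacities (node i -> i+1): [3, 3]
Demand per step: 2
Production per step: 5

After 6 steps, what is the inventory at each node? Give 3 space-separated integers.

Step 1: demand=2,sold=2 ship[1->2]=3 ship[0->1]=2 prod=5 -> inv=[5 3 5]
Step 2: demand=2,sold=2 ship[1->2]=3 ship[0->1]=3 prod=5 -> inv=[7 3 6]
Step 3: demand=2,sold=2 ship[1->2]=3 ship[0->1]=3 prod=5 -> inv=[9 3 7]
Step 4: demand=2,sold=2 ship[1->2]=3 ship[0->1]=3 prod=5 -> inv=[11 3 8]
Step 5: demand=2,sold=2 ship[1->2]=3 ship[0->1]=3 prod=5 -> inv=[13 3 9]
Step 6: demand=2,sold=2 ship[1->2]=3 ship[0->1]=3 prod=5 -> inv=[15 3 10]

15 3 10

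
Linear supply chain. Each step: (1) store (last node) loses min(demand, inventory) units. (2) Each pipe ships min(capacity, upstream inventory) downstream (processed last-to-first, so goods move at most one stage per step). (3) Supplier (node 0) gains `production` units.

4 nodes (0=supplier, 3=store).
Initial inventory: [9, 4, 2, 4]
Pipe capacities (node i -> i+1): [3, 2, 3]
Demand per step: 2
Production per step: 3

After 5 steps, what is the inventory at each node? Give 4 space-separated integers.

Step 1: demand=2,sold=2 ship[2->3]=2 ship[1->2]=2 ship[0->1]=3 prod=3 -> inv=[9 5 2 4]
Step 2: demand=2,sold=2 ship[2->3]=2 ship[1->2]=2 ship[0->1]=3 prod=3 -> inv=[9 6 2 4]
Step 3: demand=2,sold=2 ship[2->3]=2 ship[1->2]=2 ship[0->1]=3 prod=3 -> inv=[9 7 2 4]
Step 4: demand=2,sold=2 ship[2->3]=2 ship[1->2]=2 ship[0->1]=3 prod=3 -> inv=[9 8 2 4]
Step 5: demand=2,sold=2 ship[2->3]=2 ship[1->2]=2 ship[0->1]=3 prod=3 -> inv=[9 9 2 4]

9 9 2 4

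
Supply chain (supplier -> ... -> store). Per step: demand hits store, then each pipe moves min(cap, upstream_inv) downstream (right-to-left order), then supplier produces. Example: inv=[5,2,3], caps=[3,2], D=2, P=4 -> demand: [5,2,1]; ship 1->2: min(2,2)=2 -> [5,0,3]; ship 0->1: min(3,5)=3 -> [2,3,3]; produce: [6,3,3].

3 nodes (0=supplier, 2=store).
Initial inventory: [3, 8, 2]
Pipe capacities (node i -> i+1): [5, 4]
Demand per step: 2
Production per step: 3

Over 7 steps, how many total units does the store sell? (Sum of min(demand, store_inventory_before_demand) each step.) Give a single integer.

Answer: 14

Derivation:
Step 1: sold=2 (running total=2) -> [3 7 4]
Step 2: sold=2 (running total=4) -> [3 6 6]
Step 3: sold=2 (running total=6) -> [3 5 8]
Step 4: sold=2 (running total=8) -> [3 4 10]
Step 5: sold=2 (running total=10) -> [3 3 12]
Step 6: sold=2 (running total=12) -> [3 3 13]
Step 7: sold=2 (running total=14) -> [3 3 14]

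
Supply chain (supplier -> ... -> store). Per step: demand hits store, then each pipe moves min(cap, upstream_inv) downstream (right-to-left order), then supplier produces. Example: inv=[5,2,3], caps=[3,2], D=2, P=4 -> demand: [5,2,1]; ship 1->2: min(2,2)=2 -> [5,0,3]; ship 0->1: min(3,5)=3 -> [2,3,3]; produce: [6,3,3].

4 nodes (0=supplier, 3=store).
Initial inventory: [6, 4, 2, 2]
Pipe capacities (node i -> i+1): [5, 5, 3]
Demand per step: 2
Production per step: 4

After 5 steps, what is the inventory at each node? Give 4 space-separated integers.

Step 1: demand=2,sold=2 ship[2->3]=2 ship[1->2]=4 ship[0->1]=5 prod=4 -> inv=[5 5 4 2]
Step 2: demand=2,sold=2 ship[2->3]=3 ship[1->2]=5 ship[0->1]=5 prod=4 -> inv=[4 5 6 3]
Step 3: demand=2,sold=2 ship[2->3]=3 ship[1->2]=5 ship[0->1]=4 prod=4 -> inv=[4 4 8 4]
Step 4: demand=2,sold=2 ship[2->3]=3 ship[1->2]=4 ship[0->1]=4 prod=4 -> inv=[4 4 9 5]
Step 5: demand=2,sold=2 ship[2->3]=3 ship[1->2]=4 ship[0->1]=4 prod=4 -> inv=[4 4 10 6]

4 4 10 6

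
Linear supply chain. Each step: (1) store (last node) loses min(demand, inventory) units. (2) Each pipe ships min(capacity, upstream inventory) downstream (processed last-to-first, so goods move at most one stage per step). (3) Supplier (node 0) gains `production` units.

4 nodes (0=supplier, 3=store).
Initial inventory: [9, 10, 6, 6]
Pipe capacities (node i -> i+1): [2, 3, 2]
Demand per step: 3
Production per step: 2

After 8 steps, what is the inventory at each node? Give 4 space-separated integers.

Step 1: demand=3,sold=3 ship[2->3]=2 ship[1->2]=3 ship[0->1]=2 prod=2 -> inv=[9 9 7 5]
Step 2: demand=3,sold=3 ship[2->3]=2 ship[1->2]=3 ship[0->1]=2 prod=2 -> inv=[9 8 8 4]
Step 3: demand=3,sold=3 ship[2->3]=2 ship[1->2]=3 ship[0->1]=2 prod=2 -> inv=[9 7 9 3]
Step 4: demand=3,sold=3 ship[2->3]=2 ship[1->2]=3 ship[0->1]=2 prod=2 -> inv=[9 6 10 2]
Step 5: demand=3,sold=2 ship[2->3]=2 ship[1->2]=3 ship[0->1]=2 prod=2 -> inv=[9 5 11 2]
Step 6: demand=3,sold=2 ship[2->3]=2 ship[1->2]=3 ship[0->1]=2 prod=2 -> inv=[9 4 12 2]
Step 7: demand=3,sold=2 ship[2->3]=2 ship[1->2]=3 ship[0->1]=2 prod=2 -> inv=[9 3 13 2]
Step 8: demand=3,sold=2 ship[2->3]=2 ship[1->2]=3 ship[0->1]=2 prod=2 -> inv=[9 2 14 2]

9 2 14 2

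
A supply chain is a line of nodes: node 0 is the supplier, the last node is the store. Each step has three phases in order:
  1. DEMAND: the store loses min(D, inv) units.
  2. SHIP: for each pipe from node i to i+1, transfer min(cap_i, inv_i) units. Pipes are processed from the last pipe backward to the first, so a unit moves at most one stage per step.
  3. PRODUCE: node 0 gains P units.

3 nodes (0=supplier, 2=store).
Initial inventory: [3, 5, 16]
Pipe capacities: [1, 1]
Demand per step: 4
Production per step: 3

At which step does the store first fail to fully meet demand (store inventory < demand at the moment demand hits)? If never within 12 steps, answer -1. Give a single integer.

Step 1: demand=4,sold=4 ship[1->2]=1 ship[0->1]=1 prod=3 -> [5 5 13]
Step 2: demand=4,sold=4 ship[1->2]=1 ship[0->1]=1 prod=3 -> [7 5 10]
Step 3: demand=4,sold=4 ship[1->2]=1 ship[0->1]=1 prod=3 -> [9 5 7]
Step 4: demand=4,sold=4 ship[1->2]=1 ship[0->1]=1 prod=3 -> [11 5 4]
Step 5: demand=4,sold=4 ship[1->2]=1 ship[0->1]=1 prod=3 -> [13 5 1]
Step 6: demand=4,sold=1 ship[1->2]=1 ship[0->1]=1 prod=3 -> [15 5 1]
Step 7: demand=4,sold=1 ship[1->2]=1 ship[0->1]=1 prod=3 -> [17 5 1]
Step 8: demand=4,sold=1 ship[1->2]=1 ship[0->1]=1 prod=3 -> [19 5 1]
Step 9: demand=4,sold=1 ship[1->2]=1 ship[0->1]=1 prod=3 -> [21 5 1]
Step 10: demand=4,sold=1 ship[1->2]=1 ship[0->1]=1 prod=3 -> [23 5 1]
Step 11: demand=4,sold=1 ship[1->2]=1 ship[0->1]=1 prod=3 -> [25 5 1]
Step 12: demand=4,sold=1 ship[1->2]=1 ship[0->1]=1 prod=3 -> [27 5 1]
First stockout at step 6

6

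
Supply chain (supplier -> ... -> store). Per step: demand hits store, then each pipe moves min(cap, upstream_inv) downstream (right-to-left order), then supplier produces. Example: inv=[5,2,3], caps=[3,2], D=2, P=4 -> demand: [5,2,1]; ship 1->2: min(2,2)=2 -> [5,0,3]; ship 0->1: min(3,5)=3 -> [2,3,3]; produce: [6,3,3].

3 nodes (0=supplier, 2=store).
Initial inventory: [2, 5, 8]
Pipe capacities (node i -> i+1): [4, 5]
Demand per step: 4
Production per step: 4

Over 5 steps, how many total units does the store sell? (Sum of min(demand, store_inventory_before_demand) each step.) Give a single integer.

Step 1: sold=4 (running total=4) -> [4 2 9]
Step 2: sold=4 (running total=8) -> [4 4 7]
Step 3: sold=4 (running total=12) -> [4 4 7]
Step 4: sold=4 (running total=16) -> [4 4 7]
Step 5: sold=4 (running total=20) -> [4 4 7]

Answer: 20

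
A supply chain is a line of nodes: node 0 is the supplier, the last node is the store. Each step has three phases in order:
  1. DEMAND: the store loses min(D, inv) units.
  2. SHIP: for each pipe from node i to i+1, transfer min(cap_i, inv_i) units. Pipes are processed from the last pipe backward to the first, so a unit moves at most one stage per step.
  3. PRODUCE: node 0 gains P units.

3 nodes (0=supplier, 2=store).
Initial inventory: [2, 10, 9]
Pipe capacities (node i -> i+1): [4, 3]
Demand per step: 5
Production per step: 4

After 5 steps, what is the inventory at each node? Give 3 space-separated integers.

Step 1: demand=5,sold=5 ship[1->2]=3 ship[0->1]=2 prod=4 -> inv=[4 9 7]
Step 2: demand=5,sold=5 ship[1->2]=3 ship[0->1]=4 prod=4 -> inv=[4 10 5]
Step 3: demand=5,sold=5 ship[1->2]=3 ship[0->1]=4 prod=4 -> inv=[4 11 3]
Step 4: demand=5,sold=3 ship[1->2]=3 ship[0->1]=4 prod=4 -> inv=[4 12 3]
Step 5: demand=5,sold=3 ship[1->2]=3 ship[0->1]=4 prod=4 -> inv=[4 13 3]

4 13 3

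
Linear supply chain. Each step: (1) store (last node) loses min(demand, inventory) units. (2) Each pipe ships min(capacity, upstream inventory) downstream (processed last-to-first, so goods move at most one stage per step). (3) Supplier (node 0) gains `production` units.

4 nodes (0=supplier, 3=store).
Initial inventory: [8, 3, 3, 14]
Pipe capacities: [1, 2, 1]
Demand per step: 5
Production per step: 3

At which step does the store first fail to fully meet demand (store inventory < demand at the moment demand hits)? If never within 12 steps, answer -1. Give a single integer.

Step 1: demand=5,sold=5 ship[2->3]=1 ship[1->2]=2 ship[0->1]=1 prod=3 -> [10 2 4 10]
Step 2: demand=5,sold=5 ship[2->3]=1 ship[1->2]=2 ship[0->1]=1 prod=3 -> [12 1 5 6]
Step 3: demand=5,sold=5 ship[2->3]=1 ship[1->2]=1 ship[0->1]=1 prod=3 -> [14 1 5 2]
Step 4: demand=5,sold=2 ship[2->3]=1 ship[1->2]=1 ship[0->1]=1 prod=3 -> [16 1 5 1]
Step 5: demand=5,sold=1 ship[2->3]=1 ship[1->2]=1 ship[0->1]=1 prod=3 -> [18 1 5 1]
Step 6: demand=5,sold=1 ship[2->3]=1 ship[1->2]=1 ship[0->1]=1 prod=3 -> [20 1 5 1]
Step 7: demand=5,sold=1 ship[2->3]=1 ship[1->2]=1 ship[0->1]=1 prod=3 -> [22 1 5 1]
Step 8: demand=5,sold=1 ship[2->3]=1 ship[1->2]=1 ship[0->1]=1 prod=3 -> [24 1 5 1]
Step 9: demand=5,sold=1 ship[2->3]=1 ship[1->2]=1 ship[0->1]=1 prod=3 -> [26 1 5 1]
Step 10: demand=5,sold=1 ship[2->3]=1 ship[1->2]=1 ship[0->1]=1 prod=3 -> [28 1 5 1]
Step 11: demand=5,sold=1 ship[2->3]=1 ship[1->2]=1 ship[0->1]=1 prod=3 -> [30 1 5 1]
Step 12: demand=5,sold=1 ship[2->3]=1 ship[1->2]=1 ship[0->1]=1 prod=3 -> [32 1 5 1]
First stockout at step 4

4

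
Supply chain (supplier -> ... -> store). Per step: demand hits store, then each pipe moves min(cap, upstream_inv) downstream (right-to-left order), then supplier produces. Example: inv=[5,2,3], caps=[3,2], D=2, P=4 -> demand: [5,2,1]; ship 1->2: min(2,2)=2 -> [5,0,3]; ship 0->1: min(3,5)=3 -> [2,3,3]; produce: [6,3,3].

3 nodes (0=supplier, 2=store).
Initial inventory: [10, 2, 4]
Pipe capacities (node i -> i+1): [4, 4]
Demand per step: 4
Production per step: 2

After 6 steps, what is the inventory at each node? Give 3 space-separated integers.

Step 1: demand=4,sold=4 ship[1->2]=2 ship[0->1]=4 prod=2 -> inv=[8 4 2]
Step 2: demand=4,sold=2 ship[1->2]=4 ship[0->1]=4 prod=2 -> inv=[6 4 4]
Step 3: demand=4,sold=4 ship[1->2]=4 ship[0->1]=4 prod=2 -> inv=[4 4 4]
Step 4: demand=4,sold=4 ship[1->2]=4 ship[0->1]=4 prod=2 -> inv=[2 4 4]
Step 5: demand=4,sold=4 ship[1->2]=4 ship[0->1]=2 prod=2 -> inv=[2 2 4]
Step 6: demand=4,sold=4 ship[1->2]=2 ship[0->1]=2 prod=2 -> inv=[2 2 2]

2 2 2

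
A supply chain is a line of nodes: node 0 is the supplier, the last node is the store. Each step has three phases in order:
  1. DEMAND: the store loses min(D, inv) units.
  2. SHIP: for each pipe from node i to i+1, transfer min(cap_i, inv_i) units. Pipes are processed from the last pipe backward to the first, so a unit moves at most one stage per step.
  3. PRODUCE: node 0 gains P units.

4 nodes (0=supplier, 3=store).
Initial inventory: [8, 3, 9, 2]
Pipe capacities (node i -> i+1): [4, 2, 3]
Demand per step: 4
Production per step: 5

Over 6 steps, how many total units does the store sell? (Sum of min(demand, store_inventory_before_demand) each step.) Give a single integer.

Step 1: sold=2 (running total=2) -> [9 5 8 3]
Step 2: sold=3 (running total=5) -> [10 7 7 3]
Step 3: sold=3 (running total=8) -> [11 9 6 3]
Step 4: sold=3 (running total=11) -> [12 11 5 3]
Step 5: sold=3 (running total=14) -> [13 13 4 3]
Step 6: sold=3 (running total=17) -> [14 15 3 3]

Answer: 17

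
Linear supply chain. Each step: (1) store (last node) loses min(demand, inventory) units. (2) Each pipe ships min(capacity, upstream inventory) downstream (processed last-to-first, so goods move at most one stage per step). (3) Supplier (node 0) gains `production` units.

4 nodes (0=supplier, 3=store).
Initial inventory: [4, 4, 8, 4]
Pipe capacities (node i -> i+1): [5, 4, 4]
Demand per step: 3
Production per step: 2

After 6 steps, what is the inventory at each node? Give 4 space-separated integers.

Step 1: demand=3,sold=3 ship[2->3]=4 ship[1->2]=4 ship[0->1]=4 prod=2 -> inv=[2 4 8 5]
Step 2: demand=3,sold=3 ship[2->3]=4 ship[1->2]=4 ship[0->1]=2 prod=2 -> inv=[2 2 8 6]
Step 3: demand=3,sold=3 ship[2->3]=4 ship[1->2]=2 ship[0->1]=2 prod=2 -> inv=[2 2 6 7]
Step 4: demand=3,sold=3 ship[2->3]=4 ship[1->2]=2 ship[0->1]=2 prod=2 -> inv=[2 2 4 8]
Step 5: demand=3,sold=3 ship[2->3]=4 ship[1->2]=2 ship[0->1]=2 prod=2 -> inv=[2 2 2 9]
Step 6: demand=3,sold=3 ship[2->3]=2 ship[1->2]=2 ship[0->1]=2 prod=2 -> inv=[2 2 2 8]

2 2 2 8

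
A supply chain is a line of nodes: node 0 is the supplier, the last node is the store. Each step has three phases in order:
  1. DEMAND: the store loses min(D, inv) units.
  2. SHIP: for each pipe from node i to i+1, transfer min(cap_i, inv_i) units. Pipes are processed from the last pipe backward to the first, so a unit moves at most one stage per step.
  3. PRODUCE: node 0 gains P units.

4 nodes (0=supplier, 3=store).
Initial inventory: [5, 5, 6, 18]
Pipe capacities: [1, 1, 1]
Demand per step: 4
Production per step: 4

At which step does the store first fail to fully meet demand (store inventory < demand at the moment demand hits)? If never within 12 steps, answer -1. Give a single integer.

Step 1: demand=4,sold=4 ship[2->3]=1 ship[1->2]=1 ship[0->1]=1 prod=4 -> [8 5 6 15]
Step 2: demand=4,sold=4 ship[2->3]=1 ship[1->2]=1 ship[0->1]=1 prod=4 -> [11 5 6 12]
Step 3: demand=4,sold=4 ship[2->3]=1 ship[1->2]=1 ship[0->1]=1 prod=4 -> [14 5 6 9]
Step 4: demand=4,sold=4 ship[2->3]=1 ship[1->2]=1 ship[0->1]=1 prod=4 -> [17 5 6 6]
Step 5: demand=4,sold=4 ship[2->3]=1 ship[1->2]=1 ship[0->1]=1 prod=4 -> [20 5 6 3]
Step 6: demand=4,sold=3 ship[2->3]=1 ship[1->2]=1 ship[0->1]=1 prod=4 -> [23 5 6 1]
Step 7: demand=4,sold=1 ship[2->3]=1 ship[1->2]=1 ship[0->1]=1 prod=4 -> [26 5 6 1]
Step 8: demand=4,sold=1 ship[2->3]=1 ship[1->2]=1 ship[0->1]=1 prod=4 -> [29 5 6 1]
Step 9: demand=4,sold=1 ship[2->3]=1 ship[1->2]=1 ship[0->1]=1 prod=4 -> [32 5 6 1]
Step 10: demand=4,sold=1 ship[2->3]=1 ship[1->2]=1 ship[0->1]=1 prod=4 -> [35 5 6 1]
Step 11: demand=4,sold=1 ship[2->3]=1 ship[1->2]=1 ship[0->1]=1 prod=4 -> [38 5 6 1]
Step 12: demand=4,sold=1 ship[2->3]=1 ship[1->2]=1 ship[0->1]=1 prod=4 -> [41 5 6 1]
First stockout at step 6

6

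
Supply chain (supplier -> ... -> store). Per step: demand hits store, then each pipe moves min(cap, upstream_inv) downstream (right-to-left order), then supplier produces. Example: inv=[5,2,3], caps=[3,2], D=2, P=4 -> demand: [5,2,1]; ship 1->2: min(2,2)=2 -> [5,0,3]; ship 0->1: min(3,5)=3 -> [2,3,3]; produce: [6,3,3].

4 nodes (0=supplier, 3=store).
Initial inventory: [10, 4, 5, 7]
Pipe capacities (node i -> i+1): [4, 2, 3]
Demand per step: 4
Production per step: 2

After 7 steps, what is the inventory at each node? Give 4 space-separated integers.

Step 1: demand=4,sold=4 ship[2->3]=3 ship[1->2]=2 ship[0->1]=4 prod=2 -> inv=[8 6 4 6]
Step 2: demand=4,sold=4 ship[2->3]=3 ship[1->2]=2 ship[0->1]=4 prod=2 -> inv=[6 8 3 5]
Step 3: demand=4,sold=4 ship[2->3]=3 ship[1->2]=2 ship[0->1]=4 prod=2 -> inv=[4 10 2 4]
Step 4: demand=4,sold=4 ship[2->3]=2 ship[1->2]=2 ship[0->1]=4 prod=2 -> inv=[2 12 2 2]
Step 5: demand=4,sold=2 ship[2->3]=2 ship[1->2]=2 ship[0->1]=2 prod=2 -> inv=[2 12 2 2]
Step 6: demand=4,sold=2 ship[2->3]=2 ship[1->2]=2 ship[0->1]=2 prod=2 -> inv=[2 12 2 2]
Step 7: demand=4,sold=2 ship[2->3]=2 ship[1->2]=2 ship[0->1]=2 prod=2 -> inv=[2 12 2 2]

2 12 2 2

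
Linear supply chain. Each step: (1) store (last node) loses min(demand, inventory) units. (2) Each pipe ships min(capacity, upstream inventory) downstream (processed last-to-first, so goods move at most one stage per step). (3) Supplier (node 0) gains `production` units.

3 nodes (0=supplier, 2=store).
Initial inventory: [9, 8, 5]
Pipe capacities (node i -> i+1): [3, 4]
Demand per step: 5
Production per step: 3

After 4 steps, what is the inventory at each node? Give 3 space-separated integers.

Step 1: demand=5,sold=5 ship[1->2]=4 ship[0->1]=3 prod=3 -> inv=[9 7 4]
Step 2: demand=5,sold=4 ship[1->2]=4 ship[0->1]=3 prod=3 -> inv=[9 6 4]
Step 3: demand=5,sold=4 ship[1->2]=4 ship[0->1]=3 prod=3 -> inv=[9 5 4]
Step 4: demand=5,sold=4 ship[1->2]=4 ship[0->1]=3 prod=3 -> inv=[9 4 4]

9 4 4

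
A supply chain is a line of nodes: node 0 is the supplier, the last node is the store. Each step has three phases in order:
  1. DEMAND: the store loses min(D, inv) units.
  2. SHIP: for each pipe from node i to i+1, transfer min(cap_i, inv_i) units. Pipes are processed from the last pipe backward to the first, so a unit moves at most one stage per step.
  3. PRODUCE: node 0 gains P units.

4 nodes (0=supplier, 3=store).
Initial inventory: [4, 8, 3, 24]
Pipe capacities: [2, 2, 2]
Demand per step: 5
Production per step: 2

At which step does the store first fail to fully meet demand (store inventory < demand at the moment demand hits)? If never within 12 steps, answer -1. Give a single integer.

Step 1: demand=5,sold=5 ship[2->3]=2 ship[1->2]=2 ship[0->1]=2 prod=2 -> [4 8 3 21]
Step 2: demand=5,sold=5 ship[2->3]=2 ship[1->2]=2 ship[0->1]=2 prod=2 -> [4 8 3 18]
Step 3: demand=5,sold=5 ship[2->3]=2 ship[1->2]=2 ship[0->1]=2 prod=2 -> [4 8 3 15]
Step 4: demand=5,sold=5 ship[2->3]=2 ship[1->2]=2 ship[0->1]=2 prod=2 -> [4 8 3 12]
Step 5: demand=5,sold=5 ship[2->3]=2 ship[1->2]=2 ship[0->1]=2 prod=2 -> [4 8 3 9]
Step 6: demand=5,sold=5 ship[2->3]=2 ship[1->2]=2 ship[0->1]=2 prod=2 -> [4 8 3 6]
Step 7: demand=5,sold=5 ship[2->3]=2 ship[1->2]=2 ship[0->1]=2 prod=2 -> [4 8 3 3]
Step 8: demand=5,sold=3 ship[2->3]=2 ship[1->2]=2 ship[0->1]=2 prod=2 -> [4 8 3 2]
Step 9: demand=5,sold=2 ship[2->3]=2 ship[1->2]=2 ship[0->1]=2 prod=2 -> [4 8 3 2]
Step 10: demand=5,sold=2 ship[2->3]=2 ship[1->2]=2 ship[0->1]=2 prod=2 -> [4 8 3 2]
Step 11: demand=5,sold=2 ship[2->3]=2 ship[1->2]=2 ship[0->1]=2 prod=2 -> [4 8 3 2]
Step 12: demand=5,sold=2 ship[2->3]=2 ship[1->2]=2 ship[0->1]=2 prod=2 -> [4 8 3 2]
First stockout at step 8

8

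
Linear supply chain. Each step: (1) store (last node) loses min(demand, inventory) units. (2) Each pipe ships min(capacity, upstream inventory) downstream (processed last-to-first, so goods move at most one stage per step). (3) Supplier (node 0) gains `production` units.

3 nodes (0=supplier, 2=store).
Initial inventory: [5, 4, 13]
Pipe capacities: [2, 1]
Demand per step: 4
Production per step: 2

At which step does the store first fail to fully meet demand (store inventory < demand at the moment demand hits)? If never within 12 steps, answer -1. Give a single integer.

Step 1: demand=4,sold=4 ship[1->2]=1 ship[0->1]=2 prod=2 -> [5 5 10]
Step 2: demand=4,sold=4 ship[1->2]=1 ship[0->1]=2 prod=2 -> [5 6 7]
Step 3: demand=4,sold=4 ship[1->2]=1 ship[0->1]=2 prod=2 -> [5 7 4]
Step 4: demand=4,sold=4 ship[1->2]=1 ship[0->1]=2 prod=2 -> [5 8 1]
Step 5: demand=4,sold=1 ship[1->2]=1 ship[0->1]=2 prod=2 -> [5 9 1]
Step 6: demand=4,sold=1 ship[1->2]=1 ship[0->1]=2 prod=2 -> [5 10 1]
Step 7: demand=4,sold=1 ship[1->2]=1 ship[0->1]=2 prod=2 -> [5 11 1]
Step 8: demand=4,sold=1 ship[1->2]=1 ship[0->1]=2 prod=2 -> [5 12 1]
Step 9: demand=4,sold=1 ship[1->2]=1 ship[0->1]=2 prod=2 -> [5 13 1]
Step 10: demand=4,sold=1 ship[1->2]=1 ship[0->1]=2 prod=2 -> [5 14 1]
Step 11: demand=4,sold=1 ship[1->2]=1 ship[0->1]=2 prod=2 -> [5 15 1]
Step 12: demand=4,sold=1 ship[1->2]=1 ship[0->1]=2 prod=2 -> [5 16 1]
First stockout at step 5

5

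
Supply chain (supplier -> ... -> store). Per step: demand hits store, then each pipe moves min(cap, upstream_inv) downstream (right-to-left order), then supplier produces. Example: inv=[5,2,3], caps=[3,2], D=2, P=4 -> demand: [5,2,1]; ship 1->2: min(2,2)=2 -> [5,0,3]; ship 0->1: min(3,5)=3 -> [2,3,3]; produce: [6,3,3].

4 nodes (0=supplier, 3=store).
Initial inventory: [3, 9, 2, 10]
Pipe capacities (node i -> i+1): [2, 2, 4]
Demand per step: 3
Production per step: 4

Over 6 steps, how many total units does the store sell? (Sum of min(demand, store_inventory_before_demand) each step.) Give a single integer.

Step 1: sold=3 (running total=3) -> [5 9 2 9]
Step 2: sold=3 (running total=6) -> [7 9 2 8]
Step 3: sold=3 (running total=9) -> [9 9 2 7]
Step 4: sold=3 (running total=12) -> [11 9 2 6]
Step 5: sold=3 (running total=15) -> [13 9 2 5]
Step 6: sold=3 (running total=18) -> [15 9 2 4]

Answer: 18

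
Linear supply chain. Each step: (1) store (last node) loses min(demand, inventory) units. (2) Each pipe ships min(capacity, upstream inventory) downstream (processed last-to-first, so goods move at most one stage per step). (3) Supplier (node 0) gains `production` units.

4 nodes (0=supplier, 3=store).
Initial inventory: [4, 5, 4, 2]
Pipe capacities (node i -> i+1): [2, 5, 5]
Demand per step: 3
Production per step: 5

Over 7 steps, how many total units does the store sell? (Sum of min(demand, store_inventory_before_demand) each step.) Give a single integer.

Answer: 19

Derivation:
Step 1: sold=2 (running total=2) -> [7 2 5 4]
Step 2: sold=3 (running total=5) -> [10 2 2 6]
Step 3: sold=3 (running total=8) -> [13 2 2 5]
Step 4: sold=3 (running total=11) -> [16 2 2 4]
Step 5: sold=3 (running total=14) -> [19 2 2 3]
Step 6: sold=3 (running total=17) -> [22 2 2 2]
Step 7: sold=2 (running total=19) -> [25 2 2 2]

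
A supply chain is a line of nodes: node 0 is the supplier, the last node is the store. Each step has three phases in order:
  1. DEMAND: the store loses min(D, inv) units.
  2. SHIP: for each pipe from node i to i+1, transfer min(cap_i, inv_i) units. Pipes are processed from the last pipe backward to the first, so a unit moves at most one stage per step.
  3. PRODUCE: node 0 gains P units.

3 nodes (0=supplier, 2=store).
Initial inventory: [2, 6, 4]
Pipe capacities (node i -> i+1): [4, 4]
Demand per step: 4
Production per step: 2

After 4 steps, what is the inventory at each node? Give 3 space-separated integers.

Step 1: demand=4,sold=4 ship[1->2]=4 ship[0->1]=2 prod=2 -> inv=[2 4 4]
Step 2: demand=4,sold=4 ship[1->2]=4 ship[0->1]=2 prod=2 -> inv=[2 2 4]
Step 3: demand=4,sold=4 ship[1->2]=2 ship[0->1]=2 prod=2 -> inv=[2 2 2]
Step 4: demand=4,sold=2 ship[1->2]=2 ship[0->1]=2 prod=2 -> inv=[2 2 2]

2 2 2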